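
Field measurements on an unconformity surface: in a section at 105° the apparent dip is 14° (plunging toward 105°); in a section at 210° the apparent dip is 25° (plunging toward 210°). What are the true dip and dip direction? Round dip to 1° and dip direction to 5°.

true dip 31°, dip direction 170°

Represent each trace as a vector plunging at its apparent dip toward its trend (east-north-up frame): v₁ = (0.937, -0.251, -0.242), v₂ = (-0.453, -0.785, -0.423).
The plane normal is n = v₁ × v₂ ∝ (0.084, -0.506, 0.849).
tan δ = √(n_x²+n_y²)/n_z = 0.513/0.849, so δ = 31.1°.
Dip direction = atan2(0.084, -0.506) = 171° (azimuth of n's horizontal projection).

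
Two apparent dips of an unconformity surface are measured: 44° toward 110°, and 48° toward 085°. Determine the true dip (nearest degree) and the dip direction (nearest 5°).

true dip 48°, dip direction 080°

The two traces are lines in the plane: v₁ = (sin 110°·cos 44°, cos 110°·cos 44°, −sin 44°), v₂ = (sin 85°·cos 48°, cos 85°·cos 48°, −sin 48°).
n = v₁ × v₂ = (0.223, 0.039, 0.203) (taken with n_z > 0).
tan δ = √(n_x²+n_y²)/n_z = 0.227/0.203, so δ = 48.1°.
Dip direction = atan2(0.223, 0.039) = 80° (azimuth of n's horizontal projection).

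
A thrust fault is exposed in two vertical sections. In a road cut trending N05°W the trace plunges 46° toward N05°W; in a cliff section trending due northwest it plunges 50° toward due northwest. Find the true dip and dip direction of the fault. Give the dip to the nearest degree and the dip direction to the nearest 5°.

true dip 50°, dip direction 325°

Each apparent-dip line lies in the plane. As unit vectors (x east, y north, z up), v₁ plunges 46°→N05°W and v₂ plunges 50°→due northwest.
Cross product v₁ × v₂ gives the pole to the plane: n ∝ (-0.203, 0.281, 0.287).
Dip δ = arctan(|n_h|/n_z) = arctan(0.346/0.287) = 50.4°.
The horizontal component of n points toward azimuth atan2(n_x, n_y) = 324°, the dip direction.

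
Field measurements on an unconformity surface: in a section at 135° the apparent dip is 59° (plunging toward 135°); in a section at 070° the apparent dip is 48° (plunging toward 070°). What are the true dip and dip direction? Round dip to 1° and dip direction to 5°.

true dip 60°, dip direction 120°

Each apparent-dip line lies in the plane. As unit vectors (x east, y north, z up), v₁ plunges 59°→135° and v₂ plunges 48°→070°.
The plane normal is n = v₁ × v₂ ∝ (0.467, -0.268, 0.312).
True dip = arccos(n_z / |n|) = arccos(0.5018) = 59.9°.
Dip direction = atan2(0.467, -0.268) = 120° (azimuth of n's horizontal projection).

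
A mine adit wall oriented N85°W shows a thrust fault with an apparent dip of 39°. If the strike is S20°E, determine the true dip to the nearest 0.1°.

41.8°

β = acute angle between strike S20°E and section N85°W = 65°.
tan(true dip) = tan 39° / sin 65° = 0.8935
δ = arctan(0.8935) = 41.78°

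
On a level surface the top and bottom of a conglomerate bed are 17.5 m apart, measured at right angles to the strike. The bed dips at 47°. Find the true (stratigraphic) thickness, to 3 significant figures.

12.8 m

True thickness t = w · sin(dip) = 17.5 × sin 47°
t = 17.5 × 0.7314 = 12.799 m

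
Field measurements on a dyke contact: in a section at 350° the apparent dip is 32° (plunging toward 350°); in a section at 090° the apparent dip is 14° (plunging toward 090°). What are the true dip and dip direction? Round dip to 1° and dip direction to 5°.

Represent each trace as a vector plunging at its apparent dip toward its trend (east-north-up frame): v₁ = (-0.147, 0.835, -0.530), v₂ = (0.970, 0.000, -0.242).
n = v₁ × v₂ = (0.202, 0.550, 0.810) (taken with n_z > 0).
True dip = arccos(n_z / |n|) = arccos(0.8104) = 35.9°.
Dip direction = azimuth of (n_x, n_y) = atan2(0.202, 0.550) = 20°.

true dip 36°, dip direction 020°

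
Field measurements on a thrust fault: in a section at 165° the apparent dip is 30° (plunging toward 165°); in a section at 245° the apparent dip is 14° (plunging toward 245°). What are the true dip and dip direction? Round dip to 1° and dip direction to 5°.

true dip 31°, dip direction 180°

Each apparent-dip line lies in the plane. As unit vectors (x east, y north, z up), v₁ plunges 30°→165° and v₂ plunges 14°→245°.
The plane normal is n = v₁ × v₂ ∝ (0.003, -0.494, 0.828).
Dip δ = arctan(|n_h|/n_z) = arctan(0.494/0.828) = 30.8°.
Dip direction = atan2(0.003, -0.494) = 180° (azimuth of n's horizontal projection).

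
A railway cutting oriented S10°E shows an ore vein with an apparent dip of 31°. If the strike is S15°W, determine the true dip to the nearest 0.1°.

β = acute angle between strike S15°W and section S10°E = 25°.
tan δ = tan α / sin β = tan 31° / sin 25° = 0.6009 / 0.4226 = 1.4218
δ = arctan(1.4218) = 54.88°

54.9°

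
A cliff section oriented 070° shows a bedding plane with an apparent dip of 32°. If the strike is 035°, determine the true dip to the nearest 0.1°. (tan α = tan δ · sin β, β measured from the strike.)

47.5°

The section is 35° from the strike.
tan(true dip) = tan 32° / sin 35° = 1.0894
δ = arctan(1.0894) = 47.45°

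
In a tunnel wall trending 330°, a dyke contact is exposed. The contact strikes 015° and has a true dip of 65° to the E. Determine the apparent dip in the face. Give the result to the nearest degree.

57°

The strike is 015° and the section trends 330°; the acute angle between them is β = 45°.
tan(apparent dip) = tan 65° · sin 45° = 1.5164
apparent dip = arctan 1.5164 = 56.60°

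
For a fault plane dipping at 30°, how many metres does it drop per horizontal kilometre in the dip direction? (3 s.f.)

577 m

drop per km = 1000 × tan 30° = 1000 × 0.5774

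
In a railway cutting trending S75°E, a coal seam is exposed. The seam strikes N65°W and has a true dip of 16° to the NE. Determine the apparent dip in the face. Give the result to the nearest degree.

Angle between strike (N65°W) and section (S75°E): β = 10°.
tan(apparent dip) = tan 16° · sin 10° = 0.0498
α = arctan(0.0498) = 2.85°

3°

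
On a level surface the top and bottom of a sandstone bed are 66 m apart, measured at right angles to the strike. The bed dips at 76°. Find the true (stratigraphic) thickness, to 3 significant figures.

True thickness t = w · sin(dip) = 66 × sin 76°
t = 66 × 0.9703 = 64.040 m

64.0 m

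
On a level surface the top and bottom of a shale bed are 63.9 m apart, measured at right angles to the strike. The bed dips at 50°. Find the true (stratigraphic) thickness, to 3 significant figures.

49.0 m

True thickness t = w · sin(dip) = 63.9 × sin 50°
t = 63.9 × 0.7660 = 48.950 m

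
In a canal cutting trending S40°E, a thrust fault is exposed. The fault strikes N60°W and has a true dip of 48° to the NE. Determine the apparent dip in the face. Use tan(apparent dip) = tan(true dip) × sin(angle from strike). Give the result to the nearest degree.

21°

The strike is N60°W and the section trends S40°E; the acute angle between them is β = 20°.
tan α = tan 48° × sin 20° = 1.1106 × 0.3420 = 0.3799
α = arctan(0.3799) = 20.80°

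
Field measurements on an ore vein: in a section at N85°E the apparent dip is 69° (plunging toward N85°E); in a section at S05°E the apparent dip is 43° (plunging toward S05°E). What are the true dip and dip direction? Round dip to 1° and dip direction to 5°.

Represent each trace as a vector plunging at its apparent dip toward its trend (east-north-up frame): v₁ = (0.357, 0.031, -0.934), v₂ = (0.064, -0.729, -0.682).
Cross product v₁ × v₂ gives the pole to the plane: n ∝ (0.701, -0.184, 0.262).
tan δ = √(n_x²+n_y²)/n_z = 0.725/0.262, so δ = 70.1°.
Dip direction = atan2(0.701, -0.184) = 105° (azimuth of n's horizontal projection).

true dip 70°, dip direction 105°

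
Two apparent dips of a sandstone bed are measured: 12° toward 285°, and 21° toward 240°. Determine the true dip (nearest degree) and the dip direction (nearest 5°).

The two traces are lines in the plane: v₁ = (sin 285°·cos 12°, cos 285°·cos 12°, −sin 12°), v₂ = (sin 240°·cos 21°, cos 240°·cos 21°, −sin 21°).
n = v₁ × v₂ = (-0.188, -0.170, 0.646) (taken with n_z > 0).
True dip = arccos(n_z / |n|) = arccos(0.9308) = 21.4°.
The horizontal component of n points toward azimuth atan2(n_x, n_y) = 228°, the dip direction.

true dip 21°, dip direction 230°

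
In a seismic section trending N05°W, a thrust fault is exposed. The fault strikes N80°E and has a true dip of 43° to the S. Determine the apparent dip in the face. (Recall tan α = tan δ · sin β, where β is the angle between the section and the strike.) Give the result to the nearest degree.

The section lies 85° from the strike.
tan α = tan 43° × sin 85° = 0.9325 × 0.9962 = 0.9290
apparent dip = arctan 0.9290 = 42.89°

43°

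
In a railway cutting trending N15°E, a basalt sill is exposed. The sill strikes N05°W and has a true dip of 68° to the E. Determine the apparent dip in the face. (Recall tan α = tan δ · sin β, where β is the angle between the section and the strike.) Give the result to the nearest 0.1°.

The strike is N05°W and the section trends N15°E; the acute angle between them is β = 20°.
tan(apparent dip) = tan 68° · sin 20° = 0.8465
apparent dip = arctan 0.8465 = 40.25°

40.2°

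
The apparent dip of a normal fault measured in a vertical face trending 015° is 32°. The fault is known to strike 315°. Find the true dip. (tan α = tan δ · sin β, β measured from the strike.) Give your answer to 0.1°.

35.8°

β = acute angle between strike 315° and section 015° = 60°.
tan δ = tan α / sin β = tan 32° / sin 60° = 0.6249 / 0.8660 = 0.7215
δ = arctan(0.7215) = 35.81°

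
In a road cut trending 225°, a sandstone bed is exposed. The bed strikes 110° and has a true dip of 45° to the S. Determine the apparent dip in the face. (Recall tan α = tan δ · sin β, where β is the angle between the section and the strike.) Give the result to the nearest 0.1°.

Angle between strike (110°) and section (225°): β = 65°.
tan α = tan 45° × sin 65° = 1.0000 × 0.9063 = 0.9063
apparent dip = arctan 0.9063 = 42.19°

42.2°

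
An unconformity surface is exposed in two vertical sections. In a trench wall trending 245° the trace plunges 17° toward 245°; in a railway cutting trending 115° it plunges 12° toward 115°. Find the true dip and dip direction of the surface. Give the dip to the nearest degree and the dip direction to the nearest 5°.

true dip 32°, dip direction 185°

Each apparent-dip line lies in the plane. As unit vectors (x east, y north, z up), v₁ plunges 17°→245° and v₂ plunges 12°→115°.
n = v₁ × v₂ = (-0.037, -0.439, 0.717) (taken with n_z > 0).
True dip = arccos(n_z / |n|) = arccos(0.8517) = 31.6°.
The horizontal component of n points toward azimuth atan2(n_x, n_y) = 185°, the dip direction.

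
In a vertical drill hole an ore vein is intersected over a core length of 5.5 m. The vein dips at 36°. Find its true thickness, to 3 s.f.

True thickness t = h · cos(dip) = 5.5 × cos 36°
t = 5.5 × 0.8090 = 4.450 m

4.45 m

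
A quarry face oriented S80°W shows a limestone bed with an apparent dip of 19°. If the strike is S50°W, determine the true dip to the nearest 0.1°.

34.6°

β = acute angle between strike S50°W and section S80°W = 30°.
tan δ = tan α / sin β = tan 19° / sin 30° = 0.3443 / 0.5000 = 0.6887
δ = arctan(0.6887) = 34.55°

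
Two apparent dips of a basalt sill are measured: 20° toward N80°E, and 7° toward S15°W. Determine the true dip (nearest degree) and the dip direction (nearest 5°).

Each apparent-dip line lies in the plane. As unit vectors (x east, y north, z up), v₁ plunges 20°→N80°E and v₂ plunges 7°→S15°W.
n = v₁ × v₂ = (0.348, -0.201, 0.845) (taken with n_z > 0).
Dip δ = arctan(|n_h|/n_z) = arctan(0.402/0.845) = 25.4°.
The horizontal component of n points toward azimuth atan2(n_x, n_y) = 120°, the dip direction.

true dip 25°, dip direction 120°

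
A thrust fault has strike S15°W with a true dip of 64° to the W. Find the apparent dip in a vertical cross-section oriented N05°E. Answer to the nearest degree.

20°

Angle between strike (S15°W) and section (N05°E): β = 10°.
tan α = tan 64° × sin 10° = 2.0503 × 0.1736 = 0.3560
apparent dip = arctan 0.3560 = 19.60°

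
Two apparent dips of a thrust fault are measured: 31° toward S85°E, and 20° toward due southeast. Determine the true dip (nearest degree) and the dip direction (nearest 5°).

The two traces are lines in the plane: v₁ = (sin 95°·cos 31°, cos 95°·cos 31°, −sin 31°), v₂ = (sin 135°·cos 20°, cos 135°·cos 20°, −sin 20°).
Cross product v₁ × v₂ gives the pole to the plane: n ∝ (0.317, 0.050, 0.518).
True dip = arccos(n_z / |n|) = arccos(0.8502) = 31.8°.
The horizontal component of n points toward azimuth atan2(n_x, n_y) = 81°, the dip direction.

true dip 32°, dip direction 080°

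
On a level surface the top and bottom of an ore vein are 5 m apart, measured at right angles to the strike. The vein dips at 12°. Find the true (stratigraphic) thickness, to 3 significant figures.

True thickness t = w · sin(dip) = 5 × sin 12°
t = 5 × 0.2079 = 1.040 m

1.04 m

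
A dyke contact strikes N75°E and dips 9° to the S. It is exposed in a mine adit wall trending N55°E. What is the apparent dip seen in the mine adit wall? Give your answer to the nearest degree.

3°

The section lies 20° from the strike.
tan(apparent dip) = tan 9° · sin 20° = 0.0542
α = arctan(0.0542) = 3.10°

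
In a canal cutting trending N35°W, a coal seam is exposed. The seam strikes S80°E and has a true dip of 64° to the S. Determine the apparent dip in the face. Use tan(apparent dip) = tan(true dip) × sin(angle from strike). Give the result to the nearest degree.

55°

The section lies 45° from the strike.
tan(apparent dip) = tan 64° · sin 45° = 1.4498
α = arctan(1.4498) = 55.40°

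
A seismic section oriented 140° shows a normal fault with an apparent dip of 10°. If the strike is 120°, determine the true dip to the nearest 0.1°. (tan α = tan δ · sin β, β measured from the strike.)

β = acute angle between strike 120° and section 140° = 20°.
tan δ = tan α / sin β = tan 10° / sin 20° = 0.1763 / 0.3420 = 0.5155
δ = arctan(0.5155) = 27.27°

27.3°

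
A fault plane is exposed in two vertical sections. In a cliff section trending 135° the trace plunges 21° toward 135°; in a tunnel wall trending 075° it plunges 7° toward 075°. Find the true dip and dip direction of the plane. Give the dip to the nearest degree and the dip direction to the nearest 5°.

The two traces are lines in the plane: v₁ = (sin 135°·cos 21°, cos 135°·cos 21°, −sin 21°), v₂ = (sin 75°·cos 7°, cos 75°·cos 7°, −sin 7°).
n = v₁ × v₂ = (0.173, -0.263, 0.802) (taken with n_z > 0).
True dip = arccos(n_z / |n|) = arccos(0.9310) = 21.4°.
The horizontal component of n points toward azimuth atan2(n_x, n_y) = 147°, the dip direction.

true dip 21°, dip direction 145°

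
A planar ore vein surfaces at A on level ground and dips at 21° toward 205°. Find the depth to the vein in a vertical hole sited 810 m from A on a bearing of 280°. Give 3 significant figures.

The hole lies 75° from the dip direction, so the down-dip offset is 810 × cos 75° = 209.64 m.
Depth = down-dip offset × tan(dip) = 209.64 × tan 21° = 209.64 × 0.3839
Depth = 80.47 m

80.5 m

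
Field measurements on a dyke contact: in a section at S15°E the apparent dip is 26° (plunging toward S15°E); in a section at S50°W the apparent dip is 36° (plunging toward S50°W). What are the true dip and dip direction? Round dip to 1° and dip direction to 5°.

Represent each trace as a vector plunging at its apparent dip toward its trend (east-north-up frame): v₁ = (0.233, -0.868, -0.438), v₂ = (-0.620, -0.520, -0.588).
n = v₁ × v₂ = (-0.282, -0.408, 0.659) (taken with n_z > 0).
Dip δ = arctan(|n_h|/n_z) = arctan(0.496/0.659) = 37.0°.
Dip direction = atan2(-0.282, -0.408) = 215° (azimuth of n's horizontal projection).

true dip 37°, dip direction 215°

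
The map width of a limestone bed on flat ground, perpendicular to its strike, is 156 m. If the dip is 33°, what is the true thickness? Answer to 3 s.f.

True thickness t = w · sin(dip) = 156 × sin 33°
t = 156 × 0.5446 = 84.964 m

85.0 m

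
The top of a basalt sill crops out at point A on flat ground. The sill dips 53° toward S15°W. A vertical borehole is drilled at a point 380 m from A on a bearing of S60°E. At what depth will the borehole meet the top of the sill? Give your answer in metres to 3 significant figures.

The hole lies 75° from the dip direction, so the down-dip offset is 380 × cos 75° = 98.35 m.
Depth = down-dip offset × tan(dip) = 98.35 × tan 53° = 98.35 × 1.3270
Depth = 130.52 m

131 m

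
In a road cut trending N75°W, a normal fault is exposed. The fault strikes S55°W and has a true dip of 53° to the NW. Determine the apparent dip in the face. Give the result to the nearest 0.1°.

The section lies 50° from the strike.
tan(apparent dip) = tan 53° · sin 50° = 1.0166
α = arctan(1.0166) = 45.47°

45.5°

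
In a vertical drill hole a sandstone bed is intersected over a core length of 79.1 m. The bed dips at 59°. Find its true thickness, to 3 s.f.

True thickness t = h · cos(dip) = 79.1 × cos 59°
t = 79.1 × 0.5150 = 40.740 m

40.7 m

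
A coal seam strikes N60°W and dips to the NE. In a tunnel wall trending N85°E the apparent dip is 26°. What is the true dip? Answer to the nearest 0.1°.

40.4°

β = acute angle between strike N60°W and section N85°E = 35°.
tan δ = tan α / sin β = tan 26° / sin 35° = 0.4877 / 0.5736 = 0.8503
δ = arctan(0.8503) = 40.38°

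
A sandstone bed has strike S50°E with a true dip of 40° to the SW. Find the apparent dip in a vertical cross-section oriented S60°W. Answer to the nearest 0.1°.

The strike is S50°E and the section trends S60°W; the acute angle between them is β = 70°.
tan α = tan 40° × sin 70° = 0.8391 × 0.9397 = 0.7885
apparent dip = arctan 0.7885 = 38.26°

38.3°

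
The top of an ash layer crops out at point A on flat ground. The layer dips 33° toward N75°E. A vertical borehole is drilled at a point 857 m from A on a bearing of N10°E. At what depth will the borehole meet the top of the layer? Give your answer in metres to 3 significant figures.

The hole lies 65° from the dip direction, so the down-dip offset is 857 × cos 65° = 362.18 m.
Depth = down-dip offset × tan(dip) = 362.18 × tan 33° = 362.18 × 0.6494
Depth = 235.20 m

235 m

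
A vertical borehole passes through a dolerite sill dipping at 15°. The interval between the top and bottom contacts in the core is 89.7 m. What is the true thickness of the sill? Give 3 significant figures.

86.6 m

True thickness t = h · cos(dip) = 89.7 × cos 15°
t = 89.7 × 0.9659 = 86.644 m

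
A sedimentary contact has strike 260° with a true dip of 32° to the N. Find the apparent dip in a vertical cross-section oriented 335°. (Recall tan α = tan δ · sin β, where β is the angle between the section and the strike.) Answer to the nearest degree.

31°

Angle between strike (260°) and section (335°): β = 75°.
tan(apparent dip) = tan 32° · sin 75° = 0.6036
apparent dip = arctan 0.6036 = 31.11°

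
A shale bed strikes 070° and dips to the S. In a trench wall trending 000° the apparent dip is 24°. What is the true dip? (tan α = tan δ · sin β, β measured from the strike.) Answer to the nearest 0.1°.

25.4°

β = acute angle between strike 070° and section 000° = 70°.
tan(true dip) = tan 24° / sin 70° = 0.4738
δ = arctan(0.4738) = 25.35°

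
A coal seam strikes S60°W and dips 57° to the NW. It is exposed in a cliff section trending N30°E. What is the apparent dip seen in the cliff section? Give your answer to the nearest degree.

38°

The section lies 30° from the strike.
tan(apparent dip) = tan 57° · sin 30° = 0.7699
apparent dip = arctan 0.7699 = 37.59°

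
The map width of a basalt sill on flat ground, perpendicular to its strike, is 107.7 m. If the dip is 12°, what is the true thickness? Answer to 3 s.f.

True thickness t = w · sin(dip) = 107.7 × sin 12°
t = 107.7 × 0.2079 = 22.392 m

22.4 m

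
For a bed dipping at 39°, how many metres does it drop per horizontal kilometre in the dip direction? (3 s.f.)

drop per km = 1000 × tan 39° = 1000 × 0.8098

810 m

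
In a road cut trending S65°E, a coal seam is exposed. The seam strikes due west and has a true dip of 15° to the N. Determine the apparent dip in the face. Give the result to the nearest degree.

6°

Angle between strike (due west) and section (S65°E): β = 25°.
tan(apparent dip) = tan 15° · sin 25° = 0.1132
apparent dip = arctan 0.1132 = 6.46°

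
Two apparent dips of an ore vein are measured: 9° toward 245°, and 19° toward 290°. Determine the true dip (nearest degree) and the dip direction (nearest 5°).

true dip 20°, dip direction 310°

Each apparent-dip line lies in the plane. As unit vectors (x east, y north, z up), v₁ plunges 9°→245° and v₂ plunges 19°→290°.
The plane normal is n = v₁ × v₂ ∝ (-0.186, 0.152, 0.660).
tan δ = √(n_x²+n_y²)/n_z = 0.241/0.660, so δ = 20.0°.
The horizontal component of n points toward azimuth atan2(n_x, n_y) = 309°, the dip direction.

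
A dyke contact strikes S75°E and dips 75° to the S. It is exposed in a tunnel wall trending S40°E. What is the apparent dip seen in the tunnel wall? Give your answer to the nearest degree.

65°

The section lies 35° from the strike.
tan α = tan 75° × sin 35° = 3.7321 × 0.5736 = 2.1406
α = arctan(2.1406) = 64.96°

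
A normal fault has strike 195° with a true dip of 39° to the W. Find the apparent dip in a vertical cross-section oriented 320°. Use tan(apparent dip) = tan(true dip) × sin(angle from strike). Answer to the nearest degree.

The section lies 55° from the strike.
tan α = tan 39° × sin 55° = 0.8098 × 0.8192 = 0.6633
α = arctan(0.6633) = 33.56°

34°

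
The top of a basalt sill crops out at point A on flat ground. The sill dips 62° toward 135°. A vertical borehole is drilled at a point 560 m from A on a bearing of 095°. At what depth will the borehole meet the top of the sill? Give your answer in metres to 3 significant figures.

807 m

The hole lies 40° from the dip direction, so the down-dip offset is 560 × cos 40° = 428.98 m.
Depth = down-dip offset × tan(dip) = 428.98 × tan 62° = 428.98 × 1.8807
Depth = 806.80 m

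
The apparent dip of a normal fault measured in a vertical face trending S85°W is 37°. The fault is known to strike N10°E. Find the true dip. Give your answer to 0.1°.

38.0°

β = acute angle between strike N10°E and section S85°W = 75°.
tan(true dip) = tan 37° / sin 75° = 0.7801
true dip = arctan 0.7801 = 37.96°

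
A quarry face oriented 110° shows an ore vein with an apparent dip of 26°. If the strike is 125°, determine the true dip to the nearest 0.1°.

The section is 15° from the strike.
tan(true dip) = tan 26° / sin 15° = 1.8845
true dip = arctan 1.8845 = 62.05°

62.0°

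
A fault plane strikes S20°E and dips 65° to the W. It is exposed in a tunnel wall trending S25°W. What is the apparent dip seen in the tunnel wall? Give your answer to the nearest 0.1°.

56.6°

The strike is S20°E and the section trends S25°W; the acute angle between them is β = 45°.
tan α = tan 65° × sin 45° = 2.1445 × 0.7071 = 1.5164
α = arctan(1.5164) = 56.60°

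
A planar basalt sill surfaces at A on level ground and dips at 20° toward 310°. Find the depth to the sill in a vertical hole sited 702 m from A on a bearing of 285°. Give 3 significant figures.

The hole lies 25° from the dip direction, so the down-dip offset is 702 × cos 25° = 636.23 m.
Depth = down-dip offset × tan(dip) = 636.23 × tan 20° = 636.23 × 0.3640
Depth = 231.57 m

232 m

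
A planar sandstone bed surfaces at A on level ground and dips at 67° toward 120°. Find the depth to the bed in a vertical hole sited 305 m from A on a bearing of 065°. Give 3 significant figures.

412 m

The hole lies 55° from the dip direction, so the down-dip offset is 305 × cos 55° = 174.94 m.
Depth = down-dip offset × tan(dip) = 174.94 × tan 67° = 174.94 × 2.3559
Depth = 412.13 m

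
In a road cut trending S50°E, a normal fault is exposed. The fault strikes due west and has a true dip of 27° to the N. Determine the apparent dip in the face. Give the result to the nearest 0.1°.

18.1°

The strike is due west and the section trends S50°E; the acute angle between them is β = 40°.
tan(apparent dip) = tan 27° · sin 40° = 0.3275
α = arctan(0.3275) = 18.13°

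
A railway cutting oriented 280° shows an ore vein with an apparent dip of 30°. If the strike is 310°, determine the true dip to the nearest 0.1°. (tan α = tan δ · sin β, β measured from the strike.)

49.1°

The section is 30° from the strike.
tan(true dip) = tan 30° / sin 30° = 1.1547
true dip = arctan 1.1547 = 49.11°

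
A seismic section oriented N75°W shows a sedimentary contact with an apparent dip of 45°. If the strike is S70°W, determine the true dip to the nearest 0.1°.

60.2°

β = acute angle between strike S70°W and section N75°W = 35°.
tan(true dip) = tan 45° / sin 35° = 1.7434
true dip = arctan 1.7434 = 60.16°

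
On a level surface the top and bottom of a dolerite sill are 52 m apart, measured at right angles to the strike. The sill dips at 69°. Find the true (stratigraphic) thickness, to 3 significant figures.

48.5 m

True thickness t = w · sin(dip) = 52 × sin 69°
t = 52 × 0.9336 = 48.546 m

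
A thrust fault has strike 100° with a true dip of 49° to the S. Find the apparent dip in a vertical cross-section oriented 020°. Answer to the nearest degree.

Angle between strike (100°) and section (020°): β = 80°.
tan α = tan 49° × sin 80° = 1.1504 × 0.9848 = 1.1329
apparent dip = arctan 1.1329 = 48.57°

49°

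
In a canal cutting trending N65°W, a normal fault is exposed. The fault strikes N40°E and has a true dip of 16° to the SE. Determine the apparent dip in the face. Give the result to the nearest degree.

Angle between strike (N40°E) and section (N65°W): β = 75°.
tan(apparent dip) = tan 16° · sin 75° = 0.2770
α = arctan(0.2770) = 15.48°

15°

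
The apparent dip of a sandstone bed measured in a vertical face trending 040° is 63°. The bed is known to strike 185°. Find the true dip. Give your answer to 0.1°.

73.7°

β = acute angle between strike 185° and section 040° = 35°.
tan δ = tan α / sin β = tan 63° / sin 35° = 1.9626 / 0.5736 = 3.4217
true dip = arctan 3.4217 = 73.71°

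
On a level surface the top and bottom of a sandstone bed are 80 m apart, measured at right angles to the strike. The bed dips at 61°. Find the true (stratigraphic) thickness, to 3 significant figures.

70.0 m

True thickness t = w · sin(dip) = 80 × sin 61°
t = 80 × 0.8746 = 69.970 m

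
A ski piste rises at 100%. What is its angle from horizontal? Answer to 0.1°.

tan θ = 100/100 = 1.0000
θ = arctan(1.0000) = 45.00°

45.0°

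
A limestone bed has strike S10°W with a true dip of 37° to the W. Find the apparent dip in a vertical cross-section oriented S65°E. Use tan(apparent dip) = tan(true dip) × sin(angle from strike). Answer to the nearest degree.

Angle between strike (S10°W) and section (S65°E): β = 75°.
tan(apparent dip) = tan 37° · sin 75° = 0.7279
apparent dip = arctan 0.7279 = 36.05°

36°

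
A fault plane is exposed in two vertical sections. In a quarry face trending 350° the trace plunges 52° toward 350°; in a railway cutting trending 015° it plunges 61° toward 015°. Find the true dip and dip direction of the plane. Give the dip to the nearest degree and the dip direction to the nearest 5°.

The two traces are lines in the plane: v₁ = (sin 350°·cos 52°, cos 350°·cos 52°, −sin 52°), v₂ = (sin 15°·cos 61°, cos 15°·cos 61°, −sin 61°).
The plane normal is n = v₁ × v₂ ∝ (0.161, 0.192, 0.126).
Dip δ = arctan(|n_h|/n_z) = arctan(0.251/0.126) = 63.3°.
The horizontal component of n points toward azimuth atan2(n_x, n_y) = 40°, the dip direction.

true dip 63°, dip direction 040°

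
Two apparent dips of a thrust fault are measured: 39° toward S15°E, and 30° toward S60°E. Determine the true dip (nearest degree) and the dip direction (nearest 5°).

true dip 39°, dip direction 165°

The two traces are lines in the plane: v₁ = (sin 165°·cos 39°, cos 165°·cos 39°, −sin 39°), v₂ = (sin 120°·cos 30°, cos 120°·cos 30°, −sin 30°).
n = v₁ × v₂ = (0.103, -0.371, 0.476) (taken with n_z > 0).
tan δ = √(n_x²+n_y²)/n_z = 0.385/0.476, so δ = 39.0°.
The horizontal component of n points toward azimuth atan2(n_x, n_y) = 165°, the dip direction.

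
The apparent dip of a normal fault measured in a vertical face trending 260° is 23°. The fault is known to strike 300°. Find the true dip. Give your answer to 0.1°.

33.4°

The section is 40° from the strike.
tan δ = tan α / sin β = tan 23° / sin 40° = 0.4245 / 0.6428 = 0.6604
δ = arctan(0.6604) = 33.44°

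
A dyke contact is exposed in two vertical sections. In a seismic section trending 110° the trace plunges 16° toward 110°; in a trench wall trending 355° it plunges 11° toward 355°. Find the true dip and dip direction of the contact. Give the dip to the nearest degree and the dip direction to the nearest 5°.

true dip 24°, dip direction 060°

The two traces are lines in the plane: v₁ = (sin 110°·cos 16°, cos 110°·cos 16°, −sin 16°), v₂ = (sin 355°·cos 11°, cos 355°·cos 11°, −sin 11°).
The plane normal is n = v₁ × v₂ ∝ (0.332, 0.196, 0.855).
tan δ = √(n_x²+n_y²)/n_z = 0.386/0.855, so δ = 24.3°.
The horizontal component of n points toward azimuth atan2(n_x, n_y) = 59°, the dip direction.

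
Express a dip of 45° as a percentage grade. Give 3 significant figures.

grade % = 100 × tan 45° = 100 × 1.0000

100%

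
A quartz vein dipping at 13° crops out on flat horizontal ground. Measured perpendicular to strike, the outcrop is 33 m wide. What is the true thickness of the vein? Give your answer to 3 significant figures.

True thickness t = w · sin(dip) = 33 × sin 13°
t = 33 × 0.2250 = 7.423 m

7.42 m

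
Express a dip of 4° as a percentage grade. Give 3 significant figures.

6.99%

grade % = 100 × tan 4° = 100 × 0.0699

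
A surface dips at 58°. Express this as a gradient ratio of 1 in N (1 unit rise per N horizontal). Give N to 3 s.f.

1 in 0.625

1 : N means tan θ = 1/N, so N = 1/tan 58° = 1/1.6003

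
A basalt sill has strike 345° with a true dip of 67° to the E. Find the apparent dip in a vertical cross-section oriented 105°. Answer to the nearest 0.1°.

The section lies 60° from the strike.
tan(apparent dip) = tan 67° · sin 60° = 2.0402
α = arctan(2.0402) = 63.89°

63.9°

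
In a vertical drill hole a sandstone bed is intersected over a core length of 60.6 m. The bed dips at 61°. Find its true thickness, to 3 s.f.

29.4 m

True thickness t = h · cos(dip) = 60.6 × cos 61°
t = 60.6 × 0.4848 = 29.379 m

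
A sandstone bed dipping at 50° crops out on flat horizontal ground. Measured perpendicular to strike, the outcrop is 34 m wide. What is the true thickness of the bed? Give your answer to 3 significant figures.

26.0 m

True thickness t = w · sin(dip) = 34 × sin 50°
t = 34 × 0.7660 = 26.046 m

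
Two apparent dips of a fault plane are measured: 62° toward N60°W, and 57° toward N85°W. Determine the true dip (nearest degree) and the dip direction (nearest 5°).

Represent each trace as a vector plunging at its apparent dip toward its trend (east-north-up frame): v₁ = (-0.407, 0.235, -0.883), v₂ = (-0.543, 0.047, -0.839).
n = v₁ × v₂ = (-0.155, 0.138, 0.108) (taken with n_z > 0).
tan δ = √(n_x²+n_y²)/n_z = 0.208/0.108, so δ = 62.5°.
The horizontal component of n points toward azimuth atan2(n_x, n_y) = 312°, the dip direction.

true dip 62°, dip direction 310°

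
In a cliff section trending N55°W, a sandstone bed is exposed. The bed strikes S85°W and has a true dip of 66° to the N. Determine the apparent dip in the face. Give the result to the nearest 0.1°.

The section lies 40° from the strike.
tan(apparent dip) = tan 66° · sin 40° = 1.4437
apparent dip = arctan 1.4437 = 55.29°

55.3°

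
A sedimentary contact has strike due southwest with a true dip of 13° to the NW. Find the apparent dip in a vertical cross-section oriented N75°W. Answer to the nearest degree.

Angle between strike (due southwest) and section (N75°W): β = 60°.
tan α = tan 13° × sin 60° = 0.2309 × 0.8660 = 0.1999
α = arctan(0.1999) = 11.31°

11°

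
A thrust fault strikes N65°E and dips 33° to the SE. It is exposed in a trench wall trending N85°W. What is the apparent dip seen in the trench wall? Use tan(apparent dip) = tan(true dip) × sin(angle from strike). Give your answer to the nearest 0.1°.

The section lies 30° from the strike.
tan α = tan 33° × sin 30° = 0.6494 × 0.5000 = 0.3247
apparent dip = arctan 0.3247 = 17.99°

18.0°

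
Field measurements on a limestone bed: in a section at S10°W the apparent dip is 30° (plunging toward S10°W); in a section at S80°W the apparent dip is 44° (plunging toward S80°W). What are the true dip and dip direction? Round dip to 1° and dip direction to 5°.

true dip 45°, dip direction 245°

The two traces are lines in the plane: v₁ = (sin 190°·cos 30°, cos 190°·cos 30°, −sin 30°), v₂ = (sin 260°·cos 44°, cos 260°·cos 44°, −sin 44°).
Cross product v₁ × v₂ gives the pole to the plane: n ∝ (-0.530, -0.250, 0.585).
Dip δ = arctan(|n_h|/n_z) = arctan(0.586/0.585) = 45.0°.
Dip direction = atan2(-0.530, -0.250) = 245° (azimuth of n's horizontal projection).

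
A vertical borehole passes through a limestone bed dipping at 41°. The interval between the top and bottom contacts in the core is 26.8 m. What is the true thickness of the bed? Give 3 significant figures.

True thickness t = h · cos(dip) = 26.8 × cos 41°
t = 26.8 × 0.7547 = 20.226 m

20.2 m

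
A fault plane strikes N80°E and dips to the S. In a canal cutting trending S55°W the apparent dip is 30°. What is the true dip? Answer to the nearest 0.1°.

53.8°

β = acute angle between strike N80°E and section S55°W = 25°.
tan δ = tan α / sin β = tan 30° / sin 25° = 0.5774 / 0.4226 = 1.3661
δ = arctan(1.3661) = 53.80°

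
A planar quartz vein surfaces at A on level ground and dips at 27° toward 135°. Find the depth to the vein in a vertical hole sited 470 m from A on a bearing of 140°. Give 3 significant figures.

239 m

The hole lies 5° from the dip direction, so the down-dip offset is 470 × cos 5° = 468.21 m.
Depth = down-dip offset × tan(dip) = 468.21 × tan 27° = 468.21 × 0.5095
Depth = 238.57 m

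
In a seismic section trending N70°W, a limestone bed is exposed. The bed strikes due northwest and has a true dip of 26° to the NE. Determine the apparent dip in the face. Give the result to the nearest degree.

The strike is due northwest and the section trends N70°W; the acute angle between them is β = 25°.
tan(apparent dip) = tan 26° · sin 25° = 0.2061
α = arctan(0.2061) = 11.65°

12°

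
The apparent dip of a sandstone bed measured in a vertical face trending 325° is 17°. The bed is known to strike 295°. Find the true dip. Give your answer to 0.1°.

β = acute angle between strike 295° and section 325° = 30°.
tan δ = tan α / sin β = tan 17° / sin 30° = 0.3057 / 0.5000 = 0.6115
true dip = arctan 0.6115 = 31.44°

31.4°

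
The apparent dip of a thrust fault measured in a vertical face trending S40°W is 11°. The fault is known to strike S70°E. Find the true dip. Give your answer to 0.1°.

The section is 70° from the strike.
tan δ = tan α / sin β = tan 11° / sin 70° = 0.1944 / 0.9397 = 0.2069
true dip = arctan 0.2069 = 11.69°

11.7°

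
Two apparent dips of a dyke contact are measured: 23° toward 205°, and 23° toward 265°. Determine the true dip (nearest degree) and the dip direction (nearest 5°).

The two traces are lines in the plane: v₁ = (sin 205°·cos 23°, cos 205°·cos 23°, −sin 23°), v₂ = (sin 265°·cos 23°, cos 265°·cos 23°, −sin 23°).
n = v₁ × v₂ = (-0.295, -0.206, 0.734) (taken with n_z > 0).
True dip = arccos(n_z / |n|) = arccos(0.8979) = 26.1°.
Dip direction = atan2(-0.295, -0.206) = 235° (azimuth of n's horizontal projection).

true dip 26°, dip direction 235°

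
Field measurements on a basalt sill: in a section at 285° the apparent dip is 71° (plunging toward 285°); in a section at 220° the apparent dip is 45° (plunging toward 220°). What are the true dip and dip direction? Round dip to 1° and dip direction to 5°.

Represent each trace as a vector plunging at its apparent dip toward its trend (east-north-up frame): v₁ = (-0.314, 0.084, -0.946), v₂ = (-0.455, -0.542, -0.707).
The plane normal is n = v₁ × v₂ ∝ (-0.572, 0.207, 0.209).
Dip δ = arctan(|n_h|/n_z) = arctan(0.608/0.209) = 71.1°.
Dip direction = azimuth of (n_x, n_y) = atan2(-0.572, 0.207) = 290°.

true dip 71°, dip direction 290°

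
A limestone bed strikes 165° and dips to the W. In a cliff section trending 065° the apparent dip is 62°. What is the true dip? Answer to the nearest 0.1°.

The section is 80° from the strike.
tan δ = tan α / sin β = tan 62° / sin 80° = 1.8807 / 0.9848 = 1.9097
true dip = arctan 1.9097 = 62.36°

62.4°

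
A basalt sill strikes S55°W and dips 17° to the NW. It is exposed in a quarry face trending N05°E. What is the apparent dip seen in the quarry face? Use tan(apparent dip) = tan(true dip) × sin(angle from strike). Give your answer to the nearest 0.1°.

The strike is S55°W and the section trends N05°E; the acute angle between them is β = 50°.
tan α = tan 17° × sin 50° = 0.3057 × 0.7660 = 0.2342
apparent dip = arctan 0.2342 = 13.18°

13.2°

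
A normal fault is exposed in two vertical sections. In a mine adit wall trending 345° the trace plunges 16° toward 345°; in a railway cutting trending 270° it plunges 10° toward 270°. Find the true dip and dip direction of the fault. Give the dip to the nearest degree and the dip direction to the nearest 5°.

true dip 17°, dip direction 325°

Represent each trace as a vector plunging at its apparent dip toward its trend (east-north-up frame): v₁ = (-0.249, 0.929, -0.276), v₂ = (-0.985, -0.000, -0.174).
n = v₁ × v₂ = (-0.161, 0.228, 0.914) (taken with n_z > 0).
tan δ = √(n_x²+n_y²)/n_z = 0.279/0.914, so δ = 17.0°.
Dip direction = atan2(-0.161, 0.228) = 325° (azimuth of n's horizontal projection).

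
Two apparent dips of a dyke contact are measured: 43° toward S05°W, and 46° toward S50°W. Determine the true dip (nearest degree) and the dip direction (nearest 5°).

true dip 47°, dip direction 215°

The two traces are lines in the plane: v₁ = (sin 185°·cos 43°, cos 185°·cos 43°, −sin 43°), v₂ = (sin 230°·cos 46°, cos 230°·cos 46°, −sin 46°).
The plane normal is n = v₁ × v₂ ∝ (-0.220, -0.317, 0.359).
Dip δ = arctan(|n_h|/n_z) = arctan(0.386/0.359) = 47.0°.
Dip direction = atan2(-0.220, -0.317) = 215° (azimuth of n's horizontal projection).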